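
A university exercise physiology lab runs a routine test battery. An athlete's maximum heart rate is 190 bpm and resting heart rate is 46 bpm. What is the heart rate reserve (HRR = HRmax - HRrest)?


HRR = HRmax - HRrest
= 190 - 46
= 144 bpm

144 bpm


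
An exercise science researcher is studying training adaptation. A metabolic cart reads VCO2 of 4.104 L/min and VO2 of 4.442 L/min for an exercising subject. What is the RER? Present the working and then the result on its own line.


RER = VCO2 / VO2 = 4.104 / 4.442 = 0.9239

0.9239


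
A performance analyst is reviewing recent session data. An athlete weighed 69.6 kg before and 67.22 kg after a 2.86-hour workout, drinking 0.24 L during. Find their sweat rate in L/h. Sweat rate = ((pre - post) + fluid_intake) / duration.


Body mass change = 2.38 kg
Total sweat loss = 2.38 + 0.24 = 2.62 L
Rate = 2.62 / 2.86 = 0.916 L/h

0.916 L/h


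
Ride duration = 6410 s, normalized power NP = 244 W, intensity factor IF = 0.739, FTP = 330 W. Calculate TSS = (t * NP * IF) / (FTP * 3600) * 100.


Numerator = 6410 * 244 * 0.739 = 1155825.56
Denominator = 330 * 3600 = 1188000
TSS = 1155825.56 / 1188000 * 100
= 97.29

97.29 TSS


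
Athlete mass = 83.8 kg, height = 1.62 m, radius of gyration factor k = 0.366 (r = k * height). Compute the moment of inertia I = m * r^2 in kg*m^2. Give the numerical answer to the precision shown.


r = k * height = 0.366 * 1.62 = 0.59292 m
r^2 = 0.59292^2 = 0.351554
I = 83.8 * 0.351554 = 29.46 kg*m^2

29.46 kg*m^2


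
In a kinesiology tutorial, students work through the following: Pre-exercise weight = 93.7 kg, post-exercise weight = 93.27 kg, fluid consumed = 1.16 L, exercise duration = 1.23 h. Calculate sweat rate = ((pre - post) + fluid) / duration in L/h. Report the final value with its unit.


Weight loss = 93.7 - 93.27 = 0.43 kg (approx L)
Total sweat = 0.43 + 1.16 = 1.59 L
Sweat rate = 1.59 / 1.23 = 1.293 L/h

1.293 L/h


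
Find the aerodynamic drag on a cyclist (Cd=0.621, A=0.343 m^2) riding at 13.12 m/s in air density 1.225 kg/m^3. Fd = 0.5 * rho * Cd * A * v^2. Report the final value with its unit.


Fd = 0.5 * 1.225 * 0.621 * 0.343 * 13.12^2
= 0.5 * 1.225 * 0.621 * 0.343 * 172.1344
= 22.457 N

22.457 N


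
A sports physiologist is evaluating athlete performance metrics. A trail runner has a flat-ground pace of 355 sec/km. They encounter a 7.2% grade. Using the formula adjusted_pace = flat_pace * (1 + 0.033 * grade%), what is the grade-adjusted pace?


Grade factor = 1 + 0.033 * 7.2 = 1.2376
Adjusted = 355 * 1.2376 = 439.35 sec/km

439.35 s/km


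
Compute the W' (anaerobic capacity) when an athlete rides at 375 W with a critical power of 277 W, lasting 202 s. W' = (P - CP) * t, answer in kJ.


Above-CP power = 98 W
Duration = 202 s
W' = 98 * 202 = 19796 J
Convert: 19796 / 1000 = 19.796 kJ

19.796 kJ


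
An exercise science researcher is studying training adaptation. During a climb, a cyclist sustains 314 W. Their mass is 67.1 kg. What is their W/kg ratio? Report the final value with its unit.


Power-to-weight = 314 W / 67.1 kg
= 4.68 W/kg

4.68 W/kg


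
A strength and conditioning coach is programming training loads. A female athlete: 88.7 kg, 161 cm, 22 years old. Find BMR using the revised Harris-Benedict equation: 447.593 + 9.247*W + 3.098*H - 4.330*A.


Intercept = 447.593
Weight contribution = 9.247 * 88.7 = 820.2089
Height contribution = 3.098 * 161 = 498.778
Age contribution = 4.33 * 22 = 95.26
BMR = 447.593 + 820.2089 + 498.778 - 95.26
= 1671.32 kcal/day

1671.32 kcal/day


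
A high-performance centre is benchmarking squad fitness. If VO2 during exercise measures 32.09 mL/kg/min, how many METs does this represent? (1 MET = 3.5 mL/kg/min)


METs = VO2 / 3.5 = 32.09 / 3.5 = 9.17

9.17 METs


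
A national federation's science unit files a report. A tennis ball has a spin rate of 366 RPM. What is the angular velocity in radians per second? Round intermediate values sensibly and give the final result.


Convert RPM to rad/s: multiply by 2*pi and divide by 60
omega = 366 * 2 * pi / 60
= 38.327 rad/s

38.327 rad/s


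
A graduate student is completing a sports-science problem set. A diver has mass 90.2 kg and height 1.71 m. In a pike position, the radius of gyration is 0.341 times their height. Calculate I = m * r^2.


r = 0.341 * 1.71 = 0.58311 m
I = m * r^2 = 90.2 * 0.340017 = 30.67 kg*m^2

30.67 kg*m^2


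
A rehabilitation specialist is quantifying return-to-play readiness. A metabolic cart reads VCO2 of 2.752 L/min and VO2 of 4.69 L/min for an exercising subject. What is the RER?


RER = VCO2 / VO2 = 2.752 / 4.69 = 0.5868

0.5868


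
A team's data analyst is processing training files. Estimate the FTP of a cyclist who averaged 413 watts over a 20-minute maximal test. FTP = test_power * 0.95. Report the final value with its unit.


FTP = 413 * 0.95 = 392.35 W

392.35 W


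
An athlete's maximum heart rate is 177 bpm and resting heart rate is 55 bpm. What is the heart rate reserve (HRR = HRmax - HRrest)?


HRR = HRmax - HRrest
= 177 - 55
= 122 bpm

122 bpm


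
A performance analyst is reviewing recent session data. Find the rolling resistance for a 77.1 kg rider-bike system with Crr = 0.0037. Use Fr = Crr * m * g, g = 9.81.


m * g = 77.1 * 9.81 = 756.351 N
Fr = 0.0037 * 756.351 = 2.798 N

2.798 N


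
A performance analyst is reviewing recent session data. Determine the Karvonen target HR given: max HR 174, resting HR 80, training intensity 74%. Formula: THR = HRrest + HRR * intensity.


HRR = HRmax - HRrest = 174 - 80 = 94
THR = 80 + 94 * 0.74
= 149.56 bpm

149.56 bpm


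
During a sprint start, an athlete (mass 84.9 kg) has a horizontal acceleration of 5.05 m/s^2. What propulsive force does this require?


Propulsive force = mass * acceleration
= 84.9 kg * 5.05 m/s^2
= 428.75 N

428.75 N


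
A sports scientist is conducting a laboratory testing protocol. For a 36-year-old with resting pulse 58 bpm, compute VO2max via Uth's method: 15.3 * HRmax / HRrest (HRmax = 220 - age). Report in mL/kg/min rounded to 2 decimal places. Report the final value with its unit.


Step 1: HRmax = 220 - 36 = 184 bpm
Step 2: Ratio = 184 / 58 = 3.1724
Step 3: VO2max = 15.3 * 3.1724 = 48.54 mL/kg/min

48.54 mL/kg/min


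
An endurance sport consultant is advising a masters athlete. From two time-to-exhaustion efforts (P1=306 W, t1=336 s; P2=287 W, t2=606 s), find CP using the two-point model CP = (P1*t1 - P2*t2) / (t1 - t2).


Work in trial 1 = 102816 J
Work in trial 2 = 173922 J
Delta work = -71106 J
Delta time = -270 s
CP = -71106 / -270 = 263.36 W

263.36 W


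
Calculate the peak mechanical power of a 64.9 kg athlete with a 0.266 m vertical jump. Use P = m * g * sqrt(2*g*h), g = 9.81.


First, sqrt(2gh) = sqrt(2 * 9.81 * 0.266)
= sqrt(5.21892) = 2.284496 m/s
Power = 64.9 * 9.81 * 2.284496 = 1454.47 W

1454.47 W


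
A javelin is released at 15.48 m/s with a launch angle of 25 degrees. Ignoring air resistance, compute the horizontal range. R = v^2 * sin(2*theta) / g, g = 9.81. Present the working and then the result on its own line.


Launch speed squared = 239.6304
sin(2 * 25 deg) = 0.766044
Range = 239.6304 * 0.766044 / 9.81
= 18.712 m

18.712 m


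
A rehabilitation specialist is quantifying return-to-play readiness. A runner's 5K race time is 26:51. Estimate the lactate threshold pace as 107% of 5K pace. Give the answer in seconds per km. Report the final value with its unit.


Total race time = 26*60 + 51 = 1611 seconds
5K pace = 1611 / 5 = 322.2 sec/km
LT pace = 322.2 * 1.07 = 344.75 sec/km

344.75 s/km


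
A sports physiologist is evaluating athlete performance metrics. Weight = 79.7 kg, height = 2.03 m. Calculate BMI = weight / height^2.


height^2 = 2.03^2 = 4.1209
BMI = 79.7 / 4.1209 = 19.34 kg/m^2

19.34 kg/m^2


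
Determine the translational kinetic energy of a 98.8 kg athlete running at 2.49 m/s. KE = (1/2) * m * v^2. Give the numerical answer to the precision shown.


KE = 0.5 * m * v^2
= 0.5 * 98.8 * 2.49^2
= 0.5 * 98.8 * 6.2001
= 306.28 J

306.28 J


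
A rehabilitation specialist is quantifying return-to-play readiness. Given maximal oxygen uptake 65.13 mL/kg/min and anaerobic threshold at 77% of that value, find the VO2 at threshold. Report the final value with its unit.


Percentage as decimal = 0.77
VO2 at AT = 65.13 * 0.77 = 50.15 mL/kg/min

50.15 mL/kg/min


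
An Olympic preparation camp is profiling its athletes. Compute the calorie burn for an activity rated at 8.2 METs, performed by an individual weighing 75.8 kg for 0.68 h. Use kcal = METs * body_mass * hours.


Product of METs and mass = 8.2 * 75.8 = 621.56
Total kcal = 621.56 * 0.68 = 422.66 kcal

422.66 kcal


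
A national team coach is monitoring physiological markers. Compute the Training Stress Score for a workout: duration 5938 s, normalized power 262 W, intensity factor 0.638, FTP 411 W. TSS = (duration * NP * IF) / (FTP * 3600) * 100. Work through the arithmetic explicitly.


Product = 5938 * 262 * 0.638 = 992572.328
Base = 411 * 3600 = 1479600
TSS = 992572.328 / 1479600 * 100 = 67.08

67.08 TSS


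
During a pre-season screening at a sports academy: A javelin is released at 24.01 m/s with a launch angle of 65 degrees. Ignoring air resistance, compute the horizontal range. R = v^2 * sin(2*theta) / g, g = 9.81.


Launch speed squared = 576.4801
sin(2 * 65 deg) = 0.766044
Range = 576.4801 * 0.766044 / 9.81
= 45.016 m

45.016 m


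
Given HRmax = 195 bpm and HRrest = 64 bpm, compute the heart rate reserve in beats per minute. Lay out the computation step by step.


Heart rate reserve = maximum HR minus resting HR
HRR = 195 - 64 = 131 bpm

131 bpm


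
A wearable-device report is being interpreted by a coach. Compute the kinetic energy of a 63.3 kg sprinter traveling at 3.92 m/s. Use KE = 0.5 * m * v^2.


Velocity squared = 15.3664
KE = 0.5 * 63.3 * 15.3664 = 486.35 J

486.35 J


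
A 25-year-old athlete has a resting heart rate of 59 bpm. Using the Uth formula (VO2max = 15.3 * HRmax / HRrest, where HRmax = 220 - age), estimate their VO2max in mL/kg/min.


HRmax = 220 - 25 = 195 bpm
Ratio = HRmax / HRrest = 195 / 59 = 3.3051
VO2max = 15.3 * 3.3051 = 50.57 mL/kg/min

50.57 mL/kg/min


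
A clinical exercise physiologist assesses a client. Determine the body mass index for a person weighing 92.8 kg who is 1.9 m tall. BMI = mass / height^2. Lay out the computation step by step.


BMI = mass / height^2
= 92.8 / 1.9^2
= 92.8 / 3.61
= 25.71 kg/m^2

25.71 kg/m^2


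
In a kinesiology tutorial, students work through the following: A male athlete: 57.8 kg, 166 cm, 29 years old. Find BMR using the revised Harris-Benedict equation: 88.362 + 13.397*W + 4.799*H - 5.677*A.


Intercept = 88.362
Weight contribution = 13.397 * 57.8 = 774.3466
Height contribution = 4.799 * 166 = 796.634
Age contribution = 5.677 * 29 = 164.633
BMR = 88.362 + 774.3466 + 796.634 - 164.633
= 1494.71 kcal/day

1494.71 kcal/day


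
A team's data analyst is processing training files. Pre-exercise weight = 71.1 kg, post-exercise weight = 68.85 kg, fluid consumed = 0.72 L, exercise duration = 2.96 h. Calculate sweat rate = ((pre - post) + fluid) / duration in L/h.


Weight loss = 71.1 - 68.85 = 2.25 kg (approx L)
Total sweat = 2.25 + 0.72 = 2.97 L
Sweat rate = 2.97 / 2.96 = 1.003 L/h

1.003 L/h


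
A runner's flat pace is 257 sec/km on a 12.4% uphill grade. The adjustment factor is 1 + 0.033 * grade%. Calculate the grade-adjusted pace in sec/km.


Factor = 1 + 0.033 * 12.4 = 1.4092
Adjusted pace = 257 * 1.4092
= 362.16 sec/km

362.16 s/km


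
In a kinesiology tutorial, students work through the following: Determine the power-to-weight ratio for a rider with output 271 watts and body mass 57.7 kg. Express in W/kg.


P/W = 271 / 57.7 = 4.697 W/kg

4.697 W/kg


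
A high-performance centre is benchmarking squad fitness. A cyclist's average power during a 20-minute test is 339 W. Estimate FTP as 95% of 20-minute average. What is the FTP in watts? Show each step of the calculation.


FTP = 20-min power * 0.95
= 339 * 0.95
= 322.05 W

322.05 W


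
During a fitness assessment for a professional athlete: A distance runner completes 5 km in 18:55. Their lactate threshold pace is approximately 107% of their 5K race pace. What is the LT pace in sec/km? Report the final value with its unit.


Convert to seconds: 18 min 55 s = 1135 s
Pace per km = 1135 / 5 = 227.0 s/km
LT pace = 227.0 * 1.07 = 242.89 s/km

242.89 s/km


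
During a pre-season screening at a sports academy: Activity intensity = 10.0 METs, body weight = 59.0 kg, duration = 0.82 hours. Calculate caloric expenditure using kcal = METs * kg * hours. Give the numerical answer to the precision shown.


kcal = 10.0 * 59.0 * 0.82
= 590.0 * 0.82
= 483.8 kcal

483.8 kcal


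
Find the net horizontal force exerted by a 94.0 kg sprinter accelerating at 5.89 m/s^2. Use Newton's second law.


Newton's second law: F = m * a
F = 94.0 * 5.89 = 553.66 N

553.66 N


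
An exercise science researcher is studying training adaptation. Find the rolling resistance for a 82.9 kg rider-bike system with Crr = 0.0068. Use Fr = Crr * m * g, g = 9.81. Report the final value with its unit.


m * g = 82.9 * 9.81 = 813.249 N
Fr = 0.0068 * 813.249 = 5.53 N

5.53 N


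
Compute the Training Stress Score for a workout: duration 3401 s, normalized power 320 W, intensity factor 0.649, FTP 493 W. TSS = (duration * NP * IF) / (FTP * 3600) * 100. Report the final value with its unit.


Product = 3401 * 320 * 0.649 = 706319.68
Base = 493 * 3600 = 1774800
TSS = 706319.68 / 1774800 * 100 = 39.8

39.8 TSS


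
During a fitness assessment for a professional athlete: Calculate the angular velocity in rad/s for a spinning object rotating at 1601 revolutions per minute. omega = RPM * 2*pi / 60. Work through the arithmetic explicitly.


omega = RPM * 2*pi / 60
= 1601 * 6.28318531 / 60
= 167.656 rad/s

167.656 rad/s


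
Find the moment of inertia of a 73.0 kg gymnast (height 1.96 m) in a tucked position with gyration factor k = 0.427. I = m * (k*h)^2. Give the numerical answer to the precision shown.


Radius of gyration = 0.427 * 1.96 = 0.83692 m
I = 73.0 * 0.83692^2
= 73.0 * 0.700435
= 51.132 kg*m^2

51.132 kg*m^2


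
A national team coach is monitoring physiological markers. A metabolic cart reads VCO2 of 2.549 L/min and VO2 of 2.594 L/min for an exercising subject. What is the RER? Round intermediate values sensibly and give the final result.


RER = VCO2 / VO2 = 2.549 / 2.594 = 0.9827

0.9827


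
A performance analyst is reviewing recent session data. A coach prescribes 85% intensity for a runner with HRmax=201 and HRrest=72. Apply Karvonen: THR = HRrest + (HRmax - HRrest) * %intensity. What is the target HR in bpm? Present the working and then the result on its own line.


Heart rate reserve = 201 - 72 = 129
Intensity fraction = 85 / 100 = 0.85
THR = 72 + 129 * 0.85 = 181.65 bpm

181.65 bpm


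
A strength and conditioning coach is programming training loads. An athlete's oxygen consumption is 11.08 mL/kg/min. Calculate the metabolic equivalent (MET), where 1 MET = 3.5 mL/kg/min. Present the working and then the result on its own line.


MET = VO2 / 3.5
= 11.08 / 3.5
= 3.17 METs

3.17 METs


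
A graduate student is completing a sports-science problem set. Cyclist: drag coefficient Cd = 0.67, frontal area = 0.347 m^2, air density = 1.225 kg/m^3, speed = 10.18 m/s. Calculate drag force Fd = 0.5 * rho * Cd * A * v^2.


v^2 = 10.18^2 = 103.6324
Fd = 0.5 * 1.225 * 0.67 * 0.347 * 103.6324
= 14.757 N

14.757 N


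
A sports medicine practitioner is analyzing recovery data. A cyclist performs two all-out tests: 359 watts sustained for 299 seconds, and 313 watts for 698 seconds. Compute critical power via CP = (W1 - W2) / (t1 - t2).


W1 = P1 * t1 = 359 * 299 = 107341 J
W2 = P2 * t2 = 313 * 698 = 218474 J
CP = (107341 - 218474) / (299 - 698)
= 278.53 W

278.53 W


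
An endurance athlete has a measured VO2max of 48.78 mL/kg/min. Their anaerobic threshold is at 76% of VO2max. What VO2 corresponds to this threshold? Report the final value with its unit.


Anaerobic threshold VO2 = VO2max * 76%
= 48.78 * 0.76
= 37.07 mL/kg/min

37.07 mL/kg/min


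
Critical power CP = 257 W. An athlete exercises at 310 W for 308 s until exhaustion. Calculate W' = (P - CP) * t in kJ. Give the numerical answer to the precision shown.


P - CP = 310 - 257 = 53 W
W' = 53 * 308 = 16324 J
= 16324 / 1000 = 16.324 kJ

16.324 kJ


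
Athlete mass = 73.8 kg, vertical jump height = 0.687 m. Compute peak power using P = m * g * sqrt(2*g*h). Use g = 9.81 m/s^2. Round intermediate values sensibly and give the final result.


sqrt(2 * 9.81 * 0.687) = sqrt(13.47894) = 3.671368 m/s
P = 73.8 * 9.81 * 3.671368
= 2657.99 W

2657.99 W


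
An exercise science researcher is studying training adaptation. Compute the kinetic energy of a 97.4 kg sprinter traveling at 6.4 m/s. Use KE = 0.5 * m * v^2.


Velocity squared = 40.96
KE = 0.5 * 97.4 * 40.96 = 1994.75 J

1994.75 J


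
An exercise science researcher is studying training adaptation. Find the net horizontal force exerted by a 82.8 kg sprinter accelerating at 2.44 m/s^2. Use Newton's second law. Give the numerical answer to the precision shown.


Newton's second law: F = m * a
F = 82.8 * 2.44 = 202.03 N

202.03 N


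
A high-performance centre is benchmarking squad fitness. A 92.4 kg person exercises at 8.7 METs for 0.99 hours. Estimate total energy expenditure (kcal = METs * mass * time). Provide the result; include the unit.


Energy = METs * mass(kg) * time(h)
= 8.7 * 92.4 * 0.99
= 795.84 kcal

795.84 kcal


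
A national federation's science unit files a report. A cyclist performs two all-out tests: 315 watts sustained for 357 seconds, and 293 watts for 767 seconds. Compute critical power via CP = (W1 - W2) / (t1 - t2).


W1 = P1 * t1 = 315 * 357 = 112455 J
W2 = P2 * t2 = 293 * 767 = 224731 J
CP = (112455 - 224731) / (357 - 767)
= 273.84 W

273.84 W


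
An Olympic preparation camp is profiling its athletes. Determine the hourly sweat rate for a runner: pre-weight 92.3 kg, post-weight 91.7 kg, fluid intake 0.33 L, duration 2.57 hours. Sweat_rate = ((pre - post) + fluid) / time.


Mass lost = 92.3 - 91.7 = 0.6 kg
Add fluid consumed: 0.6 + 0.33 = 0.93 L total sweat
Sweat rate = 0.93 / 2.57 = 0.362 L/h

0.362 L/h


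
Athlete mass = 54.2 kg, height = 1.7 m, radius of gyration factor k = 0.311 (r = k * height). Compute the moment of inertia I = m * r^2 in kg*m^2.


r = k * height = 0.311 * 1.7 = 0.5287 m
r^2 = 0.5287^2 = 0.279524
I = 54.2 * 0.279524 = 15.15 kg*m^2

15.15 kg*m^2


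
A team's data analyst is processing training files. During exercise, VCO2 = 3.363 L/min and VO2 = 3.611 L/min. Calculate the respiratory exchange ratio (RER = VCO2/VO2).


RER = VCO2 / VO2
= 3.363 / 3.611
= 0.9313

0.9313


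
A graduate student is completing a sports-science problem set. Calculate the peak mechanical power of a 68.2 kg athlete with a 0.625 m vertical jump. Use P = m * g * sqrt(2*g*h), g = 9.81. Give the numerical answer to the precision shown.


First, sqrt(2gh) = sqrt(2 * 9.81 * 0.625)
= sqrt(12.2625) = 3.501785 m/s
Power = 68.2 * 9.81 * 3.501785 = 2342.84 W

2342.84 W


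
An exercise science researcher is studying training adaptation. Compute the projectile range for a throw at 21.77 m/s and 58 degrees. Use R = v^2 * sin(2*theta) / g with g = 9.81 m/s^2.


Two times the angle = 116 degrees
sin(116) = 0.898794
R = 473.9329 * 0.898794 / 9.81 = 43.422 m

43.422 m


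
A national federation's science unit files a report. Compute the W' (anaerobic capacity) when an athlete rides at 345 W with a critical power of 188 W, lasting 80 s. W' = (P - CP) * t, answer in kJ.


Above-CP power = 157 W
Duration = 80 s
W' = 157 * 80 = 12560 J
Convert: 12560 / 1000 = 12.56 kJ

12.56 kJ


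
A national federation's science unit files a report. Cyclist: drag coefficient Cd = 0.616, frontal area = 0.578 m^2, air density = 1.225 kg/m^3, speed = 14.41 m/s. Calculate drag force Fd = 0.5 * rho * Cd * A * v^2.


v^2 = 14.41^2 = 207.6481
Fd = 0.5 * 1.225 * 0.616 * 0.578 * 207.6481
= 45.284 N

45.284 N


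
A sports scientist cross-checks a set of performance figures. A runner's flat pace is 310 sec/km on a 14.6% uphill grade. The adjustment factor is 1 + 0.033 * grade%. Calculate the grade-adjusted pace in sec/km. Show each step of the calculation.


Factor = 1 + 0.033 * 14.6 = 1.4818
Adjusted pace = 310 * 1.4818
= 459.36 sec/km

459.36 s/km


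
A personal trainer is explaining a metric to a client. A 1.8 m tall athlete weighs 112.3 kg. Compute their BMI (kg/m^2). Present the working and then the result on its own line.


height^2 = 3.24 m^2
BMI = 112.3 / 3.24 = 34.66 kg/m^2

34.66 kg/m^2


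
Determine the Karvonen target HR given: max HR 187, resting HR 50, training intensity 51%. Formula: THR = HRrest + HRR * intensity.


HRR = HRmax - HRrest = 187 - 50 = 137
THR = 50 + 137 * 0.51
= 119.87 bpm

119.87 bpm


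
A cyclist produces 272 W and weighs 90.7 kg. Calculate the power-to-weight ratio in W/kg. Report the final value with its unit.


P/W = power / mass
= 272 / 90.7
= 2.999 W/kg

2.999 W/kg


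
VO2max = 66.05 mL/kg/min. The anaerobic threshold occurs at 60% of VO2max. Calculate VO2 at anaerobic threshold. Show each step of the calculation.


AT fraction = 60 / 100 = 0.6
AT VO2 = 66.05 * 0.6
= 39.63 mL/kg/min

39.63 mL/kg/min


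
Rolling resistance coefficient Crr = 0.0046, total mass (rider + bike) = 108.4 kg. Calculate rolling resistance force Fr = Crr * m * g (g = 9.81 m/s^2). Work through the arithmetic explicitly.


Fr = Crr * m * g
= 0.0046 * 108.4 * 9.81
= 4.892 N

4.892 N


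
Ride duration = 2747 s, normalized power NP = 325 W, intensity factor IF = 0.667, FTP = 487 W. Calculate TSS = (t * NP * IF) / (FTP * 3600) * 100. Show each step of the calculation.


Numerator = 2747 * 325 * 0.667 = 595480.925
Denominator = 487 * 3600 = 1753200
TSS = 595480.925 / 1753200 * 100
= 33.97

33.97 TSS


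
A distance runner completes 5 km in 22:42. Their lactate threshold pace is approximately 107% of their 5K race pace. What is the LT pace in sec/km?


Convert to seconds: 22 min 42 s = 1362 s
Pace per km = 1362 / 5 = 272.4 s/km
LT pace = 272.4 * 1.07 = 291.47 s/km

291.47 s/km


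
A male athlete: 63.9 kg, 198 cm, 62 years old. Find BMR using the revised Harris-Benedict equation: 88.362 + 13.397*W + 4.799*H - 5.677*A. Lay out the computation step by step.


Intercept = 88.362
Weight contribution = 13.397 * 63.9 = 856.0683
Height contribution = 4.799 * 198 = 950.202
Age contribution = 5.677 * 62 = 351.974
BMR = 88.362 + 856.0683 + 950.202 - 351.974
= 1542.66 kcal/day

1542.66 kcal/day


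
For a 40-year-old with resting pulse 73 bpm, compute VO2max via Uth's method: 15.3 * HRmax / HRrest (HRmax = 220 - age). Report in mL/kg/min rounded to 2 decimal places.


Step 1: HRmax = 220 - 40 = 180 bpm
Step 2: Ratio = 180 / 73 = 2.4658
Step 3: VO2max = 15.3 * 2.4658 = 37.73 mL/kg/min

37.73 mL/kg/min


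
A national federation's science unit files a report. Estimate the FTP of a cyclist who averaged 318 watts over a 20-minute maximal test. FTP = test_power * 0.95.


FTP = 318 * 0.95 = 302.1 W

302.1 W


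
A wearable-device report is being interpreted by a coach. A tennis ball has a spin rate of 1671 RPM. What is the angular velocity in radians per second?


Convert RPM to rad/s: multiply by 2*pi and divide by 60
omega = 1671 * 2 * pi / 60
= 174.987 rad/s

174.987 rad/s


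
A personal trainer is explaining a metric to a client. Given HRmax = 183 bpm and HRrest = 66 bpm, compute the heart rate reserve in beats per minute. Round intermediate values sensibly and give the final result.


Heart rate reserve = maximum HR minus resting HR
HRR = 183 - 66 = 117 bpm

117 bpm


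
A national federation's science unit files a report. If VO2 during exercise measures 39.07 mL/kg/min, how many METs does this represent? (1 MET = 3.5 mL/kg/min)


METs = VO2 / 3.5 = 39.07 / 3.5 = 11.16

11.16 METs


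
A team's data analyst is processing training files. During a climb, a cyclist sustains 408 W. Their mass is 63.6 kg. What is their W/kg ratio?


Power-to-weight = 408 W / 63.6 kg
= 6.415 W/kg

6.415 W/kg


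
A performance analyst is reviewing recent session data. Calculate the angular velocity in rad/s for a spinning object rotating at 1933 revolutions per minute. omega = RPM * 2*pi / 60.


omega = RPM * 2*pi / 60
= 1933 * 6.28318531 / 60
= 202.423 rad/s

202.423 rad/s


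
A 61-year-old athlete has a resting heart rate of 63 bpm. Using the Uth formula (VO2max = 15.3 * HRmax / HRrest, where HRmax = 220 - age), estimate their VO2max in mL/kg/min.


HRmax = 220 - 61 = 159 bpm
Ratio = HRmax / HRrest = 159 / 63 = 2.5238
VO2max = 15.3 * 2.5238 = 38.61 mL/kg/min

38.61 mL/kg/min


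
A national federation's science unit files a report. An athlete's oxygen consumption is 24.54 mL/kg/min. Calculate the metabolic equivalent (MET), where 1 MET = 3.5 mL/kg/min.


MET = VO2 / 3.5
= 24.54 / 3.5
= 7.01 METs

7.01 METs


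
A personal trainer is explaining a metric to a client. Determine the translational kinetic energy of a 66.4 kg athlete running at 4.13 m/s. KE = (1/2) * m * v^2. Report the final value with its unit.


KE = 0.5 * m * v^2
= 0.5 * 66.4 * 4.13^2
= 0.5 * 66.4 * 17.0569
= 566.29 J

566.29 J


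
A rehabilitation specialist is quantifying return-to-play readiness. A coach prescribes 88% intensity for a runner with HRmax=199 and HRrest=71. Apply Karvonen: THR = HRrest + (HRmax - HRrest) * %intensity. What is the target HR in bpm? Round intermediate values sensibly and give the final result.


Heart rate reserve = 199 - 71 = 128
Intensity fraction = 88 / 100 = 0.88
THR = 71 + 128 * 0.88 = 183.64 bpm

183.64 bpm


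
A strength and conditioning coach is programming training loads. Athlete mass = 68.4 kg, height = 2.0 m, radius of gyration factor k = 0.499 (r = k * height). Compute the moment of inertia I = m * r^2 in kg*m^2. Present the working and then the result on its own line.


r = k * height = 0.499 * 2.0 = 0.998 m
r^2 = 0.998^2 = 0.996004
I = 68.4 * 0.996004 = 68.127 kg*m^2

68.127 kg*m^2


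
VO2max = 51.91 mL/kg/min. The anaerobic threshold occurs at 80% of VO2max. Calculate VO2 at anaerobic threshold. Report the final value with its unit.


AT fraction = 80 / 100 = 0.8
AT VO2 = 51.91 * 0.8
= 41.53 mL/kg/min

41.53 mL/kg/min


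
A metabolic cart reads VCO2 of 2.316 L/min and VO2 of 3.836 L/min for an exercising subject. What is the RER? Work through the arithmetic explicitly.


RER = VCO2 / VO2 = 2.316 / 3.836 = 0.6038

0.6038


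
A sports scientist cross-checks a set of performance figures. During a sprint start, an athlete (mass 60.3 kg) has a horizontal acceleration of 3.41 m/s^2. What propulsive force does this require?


Propulsive force = mass * acceleration
= 60.3 kg * 3.41 m/s^2
= 205.62 N

205.62 N


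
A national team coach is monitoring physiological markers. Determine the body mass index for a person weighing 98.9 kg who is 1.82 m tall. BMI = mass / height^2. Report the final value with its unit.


BMI = mass / height^2
= 98.9 / 1.82^2
= 98.9 / 3.3124
= 29.86 kg/m^2

29.86 kg/m^2


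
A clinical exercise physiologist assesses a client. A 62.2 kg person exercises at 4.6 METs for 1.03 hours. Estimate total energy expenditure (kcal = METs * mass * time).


Energy = METs * mass(kg) * time(h)
= 4.6 * 62.2 * 1.03
= 294.7 kcal

294.7 kcal


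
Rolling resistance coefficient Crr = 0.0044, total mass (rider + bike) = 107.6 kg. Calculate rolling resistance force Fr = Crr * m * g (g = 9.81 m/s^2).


Fr = Crr * m * g
= 0.0044 * 107.6 * 9.81
= 4.644 N

4.644 N


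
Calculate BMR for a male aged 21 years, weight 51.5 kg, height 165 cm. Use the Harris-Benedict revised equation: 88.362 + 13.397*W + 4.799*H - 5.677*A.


Substituting values:
W term = 13.397 * 51.5 = 689.9455
H term = 4.799 * 165 = 791.835
A term = 5.677 * 21 = 119.217
BMR = 1450.93 kcal/day

1450.93 kcal/day


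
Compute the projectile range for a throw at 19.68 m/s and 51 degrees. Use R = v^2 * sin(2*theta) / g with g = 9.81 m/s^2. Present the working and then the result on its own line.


Two times the angle = 102 degrees
sin(102) = 0.978148
R = 387.3024 * 0.978148 / 9.81 = 38.618 m

38.618 m


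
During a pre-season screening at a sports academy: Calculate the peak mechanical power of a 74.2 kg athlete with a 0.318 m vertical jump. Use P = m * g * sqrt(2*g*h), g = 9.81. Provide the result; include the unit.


First, sqrt(2gh) = sqrt(2 * 9.81 * 0.318)
= sqrt(6.23916) = 2.497831 m/s
Power = 74.2 * 9.81 * 2.497831 = 1818.18 W

1818.18 W


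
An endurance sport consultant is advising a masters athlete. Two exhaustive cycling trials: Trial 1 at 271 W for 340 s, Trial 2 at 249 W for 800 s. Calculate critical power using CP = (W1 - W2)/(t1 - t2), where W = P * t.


W1 = 271 * 340 = 92140 J
W2 = 249 * 800 = 199200 J
CP = (92140 - 199200) / (340 - 800)
= -107060 / -460
= 232.74 W

232.74 W


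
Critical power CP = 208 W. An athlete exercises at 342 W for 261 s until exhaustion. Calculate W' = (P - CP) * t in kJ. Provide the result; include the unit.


P - CP = 342 - 208 = 134 W
W' = 134 * 261 = 34974 J
= 34974 / 1000 = 34.974 kJ

34.974 kJ


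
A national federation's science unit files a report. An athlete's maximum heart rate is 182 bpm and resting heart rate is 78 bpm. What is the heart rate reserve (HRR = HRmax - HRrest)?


HRR = HRmax - HRrest
= 182 - 78
= 104 bpm

104 bpm


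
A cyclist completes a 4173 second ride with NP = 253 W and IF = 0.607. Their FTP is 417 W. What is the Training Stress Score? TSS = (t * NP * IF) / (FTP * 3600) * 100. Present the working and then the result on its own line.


t * NP * IF = 4173 * 253 * 0.607 = 640851.783
FTP * 3600 = 1501200
TSS = (640851.783 / 1501200) * 100 = 42.69

42.69 TSS


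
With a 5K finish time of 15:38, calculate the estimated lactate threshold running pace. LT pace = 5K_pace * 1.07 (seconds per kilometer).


Race duration = 938 s for 5 km
Average pace = 938 / 5 = 187.6 s/km
LT pace = 187.6 * 1.07
= 200.73 s/km

200.73 s/km


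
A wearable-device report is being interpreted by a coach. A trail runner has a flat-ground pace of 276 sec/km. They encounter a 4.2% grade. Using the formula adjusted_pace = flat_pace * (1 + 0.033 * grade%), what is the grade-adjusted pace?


Grade factor = 1 + 0.033 * 4.2 = 1.1386
Adjusted = 276 * 1.1386 = 314.25 sec/km

314.25 s/km


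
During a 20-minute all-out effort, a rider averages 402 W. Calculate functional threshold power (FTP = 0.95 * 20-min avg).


FTP = 0.95 * 402
= 381.9 W

381.9 W


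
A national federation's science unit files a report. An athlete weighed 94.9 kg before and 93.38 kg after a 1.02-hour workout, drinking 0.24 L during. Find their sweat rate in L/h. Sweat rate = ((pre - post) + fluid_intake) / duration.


Body mass change = 1.52 kg
Total sweat loss = 1.52 + 0.24 = 1.76 L
Rate = 1.76 / 1.02 = 1.725 L/h

1.725 L/h


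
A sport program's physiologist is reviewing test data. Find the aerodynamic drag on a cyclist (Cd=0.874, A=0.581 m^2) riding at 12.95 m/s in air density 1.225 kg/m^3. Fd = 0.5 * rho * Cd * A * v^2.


Fd = 0.5 * 1.225 * 0.874 * 0.581 * 12.95^2
= 0.5 * 1.225 * 0.874 * 0.581 * 167.7025
= 52.159 N

52.159 N


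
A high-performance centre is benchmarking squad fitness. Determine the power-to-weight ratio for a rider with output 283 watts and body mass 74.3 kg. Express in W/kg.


P/W = 283 / 74.3 = 3.809 W/kg

3.809 W/kg


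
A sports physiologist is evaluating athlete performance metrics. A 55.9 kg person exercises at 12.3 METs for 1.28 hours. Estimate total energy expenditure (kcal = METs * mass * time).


Energy = METs * mass(kg) * time(h)
= 12.3 * 55.9 * 1.28
= 880.09 kcal

880.09 kcal


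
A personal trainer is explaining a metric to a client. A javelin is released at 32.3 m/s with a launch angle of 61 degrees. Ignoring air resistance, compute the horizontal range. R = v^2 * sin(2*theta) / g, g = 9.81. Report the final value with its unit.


Launch speed squared = 1043.29
sin(2 * 61 deg) = 0.848048
Range = 1043.29 * 0.848048 / 9.81
= 90.19 m

90.19 m


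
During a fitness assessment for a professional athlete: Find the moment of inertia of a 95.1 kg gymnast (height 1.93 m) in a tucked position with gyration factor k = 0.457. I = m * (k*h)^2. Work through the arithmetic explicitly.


Radius of gyration = 0.457 * 1.93 = 0.88201 m
I = 95.1 * 0.88201^2
= 95.1 * 0.777942
= 73.982 kg*m^2

73.982 kg*m^2


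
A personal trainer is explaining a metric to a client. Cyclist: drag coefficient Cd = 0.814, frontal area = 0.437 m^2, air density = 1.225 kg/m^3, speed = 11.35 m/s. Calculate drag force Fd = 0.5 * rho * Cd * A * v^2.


v^2 = 11.35^2 = 128.8225
Fd = 0.5 * 1.225 * 0.814 * 0.437 * 128.8225
= 28.067 N

28.067 N


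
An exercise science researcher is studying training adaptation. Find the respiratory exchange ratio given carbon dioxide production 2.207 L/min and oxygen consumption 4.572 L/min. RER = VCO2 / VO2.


VCO2 = 2.207 L/min
VO2 = 4.572 L/min
RER = 2.207 / 4.572 = 0.4827

0.4827


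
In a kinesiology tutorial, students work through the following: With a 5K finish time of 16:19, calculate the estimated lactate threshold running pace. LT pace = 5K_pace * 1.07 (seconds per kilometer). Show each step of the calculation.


Race duration = 979 s for 5 km
Average pace = 979 / 5 = 195.8 s/km
LT pace = 195.8 * 1.07
= 209.51 s/km

209.51 s/km


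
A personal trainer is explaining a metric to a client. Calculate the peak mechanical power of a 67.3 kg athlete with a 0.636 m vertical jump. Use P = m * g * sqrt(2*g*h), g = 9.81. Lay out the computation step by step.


First, sqrt(2gh) = sqrt(2 * 9.81 * 0.636)
= sqrt(12.47832) = 3.532467 m/s
Power = 67.3 * 9.81 * 3.532467 = 2332.18 W

2332.18 W


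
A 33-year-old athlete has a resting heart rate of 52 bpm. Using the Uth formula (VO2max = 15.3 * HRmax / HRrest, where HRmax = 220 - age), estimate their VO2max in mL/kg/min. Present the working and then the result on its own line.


HRmax = 220 - 33 = 187 bpm
Ratio = HRmax / HRrest = 187 / 52 = 3.5962
VO2max = 15.3 * 3.5962 = 55.02 mL/kg/min

55.02 mL/kg/min


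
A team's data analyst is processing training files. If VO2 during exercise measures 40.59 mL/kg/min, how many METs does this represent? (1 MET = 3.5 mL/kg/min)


METs = VO2 / 3.5 = 40.59 / 3.5 = 11.6

11.6 METs


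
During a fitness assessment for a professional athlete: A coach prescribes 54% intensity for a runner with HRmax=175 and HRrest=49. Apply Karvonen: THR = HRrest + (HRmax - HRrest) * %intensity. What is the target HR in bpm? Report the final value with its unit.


Heart rate reserve = 175 - 49 = 126
Intensity fraction = 54 / 100 = 0.54
THR = 49 + 126 * 0.54 = 117.04 bpm

117.04 bpm


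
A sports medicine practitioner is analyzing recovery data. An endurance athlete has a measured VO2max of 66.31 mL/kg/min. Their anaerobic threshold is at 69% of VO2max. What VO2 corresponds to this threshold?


Anaerobic threshold VO2 = VO2max * 69%
= 66.31 * 0.69
= 45.75 mL/kg/min

45.75 mL/kg/min


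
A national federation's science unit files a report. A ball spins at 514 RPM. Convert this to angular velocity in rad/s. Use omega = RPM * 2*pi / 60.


omega = 514 * 2 * pi / 60
= 514 * 6.28318531 / 60
= 3229.557 / 60
= 53.826 rad/s

53.826 rad/s


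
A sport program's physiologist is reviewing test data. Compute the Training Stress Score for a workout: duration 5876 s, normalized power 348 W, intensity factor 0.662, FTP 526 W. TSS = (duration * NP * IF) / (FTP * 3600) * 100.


Product = 5876 * 348 * 0.662 = 1353689.376
Base = 526 * 3600 = 1893600
TSS = 1353689.376 / 1893600 * 100 = 71.49

71.49 TSS


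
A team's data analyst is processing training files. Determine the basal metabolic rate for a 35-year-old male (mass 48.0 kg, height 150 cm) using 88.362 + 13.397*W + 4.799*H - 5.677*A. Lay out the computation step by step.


BMR = 88.362 + 13.397*48.0 + 4.799*150 - 5.677*35
= 1252.57 kcal/day

1252.57 kcal/day


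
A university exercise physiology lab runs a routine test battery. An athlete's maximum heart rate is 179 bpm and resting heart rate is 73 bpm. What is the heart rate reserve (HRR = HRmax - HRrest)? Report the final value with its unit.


HRR = HRmax - HRrest
= 179 - 73
= 106 bpm

106 bpm


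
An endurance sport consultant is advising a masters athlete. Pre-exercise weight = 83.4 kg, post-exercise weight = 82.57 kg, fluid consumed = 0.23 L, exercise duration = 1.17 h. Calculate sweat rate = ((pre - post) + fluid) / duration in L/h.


Weight loss = 83.4 - 82.57 = 0.83 kg (approx L)
Total sweat = 0.83 + 0.23 = 1.06 L
Sweat rate = 1.06 / 1.17 = 0.906 L/h

0.906 L/h


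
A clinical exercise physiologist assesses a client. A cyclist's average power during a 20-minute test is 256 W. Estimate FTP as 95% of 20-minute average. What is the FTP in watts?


FTP = 20-min power * 0.95
= 256 * 0.95
= 243.2 W

243.2 W


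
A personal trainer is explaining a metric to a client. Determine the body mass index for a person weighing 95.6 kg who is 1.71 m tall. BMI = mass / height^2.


BMI = mass / height^2
= 95.6 / 1.71^2
= 95.6 / 2.9241
= 32.69 kg/m^2

32.69 kg/m^2


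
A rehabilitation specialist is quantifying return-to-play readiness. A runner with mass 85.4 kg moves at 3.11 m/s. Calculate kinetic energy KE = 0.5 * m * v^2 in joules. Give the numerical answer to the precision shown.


v^2 = 3.11^2 = 9.6721
KE = 0.5 * 85.4 * 9.6721
= 413.0 J

413.0 J


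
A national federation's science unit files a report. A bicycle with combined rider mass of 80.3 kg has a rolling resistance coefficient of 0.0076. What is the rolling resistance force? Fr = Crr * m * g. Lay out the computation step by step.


Fr = 0.0076 * 80.3 * 9.81
= 0.61028 * 9.81
= 5.987 N

5.987 N


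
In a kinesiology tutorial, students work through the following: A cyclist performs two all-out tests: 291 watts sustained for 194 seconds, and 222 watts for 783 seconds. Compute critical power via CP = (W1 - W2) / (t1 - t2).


W1 = P1 * t1 = 291 * 194 = 56454 J
W2 = P2 * t2 = 222 * 783 = 173826 J
CP = (56454 - 173826) / (194 - 783)
= 199.27 W

199.27 W


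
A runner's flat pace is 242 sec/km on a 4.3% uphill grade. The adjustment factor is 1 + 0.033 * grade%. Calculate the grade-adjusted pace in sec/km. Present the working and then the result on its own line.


Factor = 1 + 0.033 * 4.3 = 1.1419
Adjusted pace = 242 * 1.1419
= 276.34 sec/km

276.34 s/km


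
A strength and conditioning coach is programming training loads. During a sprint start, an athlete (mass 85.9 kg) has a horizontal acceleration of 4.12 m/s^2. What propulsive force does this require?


Propulsive force = mass * acceleration
= 85.9 kg * 4.12 m/s^2
= 353.91 N

353.91 N


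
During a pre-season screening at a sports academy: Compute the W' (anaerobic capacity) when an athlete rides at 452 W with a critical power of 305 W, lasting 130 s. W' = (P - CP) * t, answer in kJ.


Above-CP power = 147 W
Duration = 130 s
W' = 147 * 130 = 19110 J
Convert: 19110 / 1000 = 19.11 kJ

19.11 kJ


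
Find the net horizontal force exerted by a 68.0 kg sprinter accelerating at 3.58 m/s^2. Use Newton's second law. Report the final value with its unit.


Newton's second law: F = m * a
F = 68.0 * 3.58 = 243.44 N

243.44 N


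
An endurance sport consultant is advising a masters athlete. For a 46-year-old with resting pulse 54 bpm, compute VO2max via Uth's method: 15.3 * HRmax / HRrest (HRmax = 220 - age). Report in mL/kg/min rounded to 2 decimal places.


Step 1: HRmax = 220 - 46 = 174 bpm
Step 2: Ratio = 174 / 54 = 3.2222
Step 3: VO2max = 15.3 * 3.2222 = 49.3 mL/kg/min

49.3 mL/kg/min
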